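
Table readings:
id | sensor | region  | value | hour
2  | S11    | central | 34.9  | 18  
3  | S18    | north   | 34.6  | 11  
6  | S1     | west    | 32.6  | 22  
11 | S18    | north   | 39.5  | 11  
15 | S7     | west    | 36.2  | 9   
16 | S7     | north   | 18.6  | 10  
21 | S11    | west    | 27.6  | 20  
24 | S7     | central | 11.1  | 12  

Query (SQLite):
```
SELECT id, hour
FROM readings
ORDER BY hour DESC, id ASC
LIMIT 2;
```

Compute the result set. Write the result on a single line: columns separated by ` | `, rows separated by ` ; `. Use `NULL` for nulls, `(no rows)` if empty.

6 | 22 ; 21 | 20

Sort by hour desc, tiebreak id asc: (22, id=6), (20, id=21), (18, id=2), (12, id=24), (11, id=3) …. Take first 2.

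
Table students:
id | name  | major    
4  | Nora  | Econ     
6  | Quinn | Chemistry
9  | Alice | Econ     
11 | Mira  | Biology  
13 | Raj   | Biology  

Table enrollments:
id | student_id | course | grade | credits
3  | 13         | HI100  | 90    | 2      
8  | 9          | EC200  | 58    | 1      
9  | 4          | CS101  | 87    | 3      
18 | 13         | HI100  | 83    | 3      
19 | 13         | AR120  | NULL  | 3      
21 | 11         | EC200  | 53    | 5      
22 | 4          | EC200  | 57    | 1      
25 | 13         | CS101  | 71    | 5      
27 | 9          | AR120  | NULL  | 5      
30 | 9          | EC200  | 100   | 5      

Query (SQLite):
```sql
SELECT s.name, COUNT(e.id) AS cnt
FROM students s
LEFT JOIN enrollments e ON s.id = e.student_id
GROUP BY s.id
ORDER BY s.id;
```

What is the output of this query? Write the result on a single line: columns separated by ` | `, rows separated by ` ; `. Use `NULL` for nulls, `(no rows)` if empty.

LEFT JOIN keeps every students row; unmatched ones get NULL for enrollments columns.
Group by students.id and compute COUNT(e.id). COUNT(col) of an all-NULL group is 0.
  4: ids {9, 22} → COUNT(e.id)=2
  6: ids {—} → COUNT(e.id)=0
  9: ids {8, 27, 30} → COUNT(e.id)=3
  11: ids {21} → COUNT(e.id)=1
  13: ids {3, 18, 19, 25} → COUNT(e.id)=4

Nora | 2 ; Quinn | 0 ; Alice | 3 ; Mira | 1 ; Raj | 4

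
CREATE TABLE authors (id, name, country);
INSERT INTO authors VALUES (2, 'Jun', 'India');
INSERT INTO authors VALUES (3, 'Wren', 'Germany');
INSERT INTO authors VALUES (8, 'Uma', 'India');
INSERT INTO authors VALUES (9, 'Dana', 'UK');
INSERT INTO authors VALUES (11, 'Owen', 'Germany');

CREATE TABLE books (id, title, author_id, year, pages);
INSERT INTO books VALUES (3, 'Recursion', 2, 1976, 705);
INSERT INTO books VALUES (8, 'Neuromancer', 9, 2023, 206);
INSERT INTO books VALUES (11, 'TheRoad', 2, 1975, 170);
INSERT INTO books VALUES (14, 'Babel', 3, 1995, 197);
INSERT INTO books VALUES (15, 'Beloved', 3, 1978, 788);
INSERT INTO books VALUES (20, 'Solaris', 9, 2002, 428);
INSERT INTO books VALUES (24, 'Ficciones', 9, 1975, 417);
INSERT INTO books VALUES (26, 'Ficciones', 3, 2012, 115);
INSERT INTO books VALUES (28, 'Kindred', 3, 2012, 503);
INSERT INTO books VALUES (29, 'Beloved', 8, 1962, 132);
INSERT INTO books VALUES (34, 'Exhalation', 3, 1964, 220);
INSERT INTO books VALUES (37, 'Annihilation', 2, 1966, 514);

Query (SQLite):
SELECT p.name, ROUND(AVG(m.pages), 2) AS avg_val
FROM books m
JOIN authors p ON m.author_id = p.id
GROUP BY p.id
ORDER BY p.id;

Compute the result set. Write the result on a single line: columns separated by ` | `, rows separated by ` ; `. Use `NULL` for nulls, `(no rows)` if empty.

Join each books row to its authors via author_id.
Group joined rows by authors.id; compute ROUND(AVG(m.pages), 2) per group.
  2: ids {3, 11, 37} → ROUND(AVG(m.pages), 2)=463
  3: ids {14, 15, 26, 28, 34} → ROUND(AVG(m.pages), 2)=364.6
  8: ids {29} → ROUND(AVG(m.pages), 2)=132
  9: ids {8, 20, 24} → ROUND(AVG(m.pages), 2)=350.33

Jun | 463 ; Wren | 364.6 ; Uma | 132 ; Dana | 350.33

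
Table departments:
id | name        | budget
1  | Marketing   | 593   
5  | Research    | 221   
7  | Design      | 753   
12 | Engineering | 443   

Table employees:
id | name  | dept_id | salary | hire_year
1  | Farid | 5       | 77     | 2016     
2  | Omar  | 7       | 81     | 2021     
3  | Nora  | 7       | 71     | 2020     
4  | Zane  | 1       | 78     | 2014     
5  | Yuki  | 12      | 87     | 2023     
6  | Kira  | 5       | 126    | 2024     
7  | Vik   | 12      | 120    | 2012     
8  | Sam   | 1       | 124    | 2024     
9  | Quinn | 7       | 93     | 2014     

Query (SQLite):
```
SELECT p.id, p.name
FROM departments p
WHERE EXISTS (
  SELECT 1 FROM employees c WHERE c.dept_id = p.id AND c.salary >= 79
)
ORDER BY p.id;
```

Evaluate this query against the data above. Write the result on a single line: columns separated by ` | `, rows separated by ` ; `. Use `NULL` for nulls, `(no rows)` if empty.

1 | Marketing ; 5 | Research ; 7 | Design ; 12 | Engineering

For each departments row, check whether any employees with matching dept_id has salary >= 79.
Keep rows where that is true.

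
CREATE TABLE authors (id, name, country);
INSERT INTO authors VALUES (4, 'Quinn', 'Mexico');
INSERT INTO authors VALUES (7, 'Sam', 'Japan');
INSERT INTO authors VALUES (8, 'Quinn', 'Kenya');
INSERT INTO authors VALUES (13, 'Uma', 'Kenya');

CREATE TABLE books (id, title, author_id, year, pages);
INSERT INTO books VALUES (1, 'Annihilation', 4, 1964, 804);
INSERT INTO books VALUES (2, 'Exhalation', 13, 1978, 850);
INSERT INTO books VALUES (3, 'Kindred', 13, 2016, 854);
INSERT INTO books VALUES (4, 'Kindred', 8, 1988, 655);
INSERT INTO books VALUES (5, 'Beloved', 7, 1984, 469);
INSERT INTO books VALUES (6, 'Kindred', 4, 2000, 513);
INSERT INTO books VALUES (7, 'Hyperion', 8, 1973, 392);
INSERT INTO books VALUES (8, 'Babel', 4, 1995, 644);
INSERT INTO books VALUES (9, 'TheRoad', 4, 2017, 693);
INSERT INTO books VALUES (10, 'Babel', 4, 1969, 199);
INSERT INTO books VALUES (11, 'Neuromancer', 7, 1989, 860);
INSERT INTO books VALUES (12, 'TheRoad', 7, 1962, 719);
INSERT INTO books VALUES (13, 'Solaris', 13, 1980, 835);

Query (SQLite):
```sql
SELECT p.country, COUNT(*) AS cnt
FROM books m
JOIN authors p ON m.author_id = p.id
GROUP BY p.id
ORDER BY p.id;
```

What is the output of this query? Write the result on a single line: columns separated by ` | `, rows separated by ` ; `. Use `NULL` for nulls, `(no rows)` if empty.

Mexico | 5 ; Japan | 3 ; Kenya | 2 ; Kenya | 3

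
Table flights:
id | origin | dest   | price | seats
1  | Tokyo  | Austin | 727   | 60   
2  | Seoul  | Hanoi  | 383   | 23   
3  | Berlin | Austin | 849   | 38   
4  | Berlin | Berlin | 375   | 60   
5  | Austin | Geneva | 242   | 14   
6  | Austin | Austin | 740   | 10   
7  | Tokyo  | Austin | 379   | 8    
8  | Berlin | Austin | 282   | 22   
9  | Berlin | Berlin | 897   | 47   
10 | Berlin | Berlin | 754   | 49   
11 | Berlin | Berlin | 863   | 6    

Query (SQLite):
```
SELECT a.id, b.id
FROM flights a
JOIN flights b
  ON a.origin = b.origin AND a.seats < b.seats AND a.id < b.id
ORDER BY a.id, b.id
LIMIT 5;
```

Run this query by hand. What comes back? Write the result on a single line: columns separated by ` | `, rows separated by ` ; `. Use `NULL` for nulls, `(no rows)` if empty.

3 | 4 ; 3 | 9 ; 3 | 10 ; 8 | 9 ; 8 | 10

Pairs (a,b) with same origin, a.seats < b.seats, a.id < b.id.
origin groups: Austin:{5,6} Berlin:{3,4,8,9,10,11} Seoul:{2} Tokyo:{1,7}
Ordered by (a.id, b.id); first 5.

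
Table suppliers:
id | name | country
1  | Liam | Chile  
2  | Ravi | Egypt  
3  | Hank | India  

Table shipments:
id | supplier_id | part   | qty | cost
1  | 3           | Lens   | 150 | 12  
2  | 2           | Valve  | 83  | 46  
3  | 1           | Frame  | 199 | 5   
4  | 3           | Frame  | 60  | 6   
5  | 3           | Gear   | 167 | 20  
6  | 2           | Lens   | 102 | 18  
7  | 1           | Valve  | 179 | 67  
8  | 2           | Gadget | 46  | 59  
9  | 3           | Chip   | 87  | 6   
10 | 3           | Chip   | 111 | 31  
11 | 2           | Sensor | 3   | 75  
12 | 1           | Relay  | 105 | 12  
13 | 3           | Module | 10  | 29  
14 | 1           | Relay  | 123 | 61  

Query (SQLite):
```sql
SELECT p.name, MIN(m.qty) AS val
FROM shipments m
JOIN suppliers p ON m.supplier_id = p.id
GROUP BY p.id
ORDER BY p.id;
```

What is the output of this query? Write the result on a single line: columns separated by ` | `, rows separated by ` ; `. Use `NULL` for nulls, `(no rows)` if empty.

Liam | 105 ; Ravi | 3 ; Hank | 10

Join each shipments row to its suppliers via supplier_id.
Group joined rows by suppliers.id; compute MIN(m.qty) per group.
  1: ids {3, 7, 12, 14} → MIN(m.qty)=105
  2: ids {2, 6, 8, 11} → MIN(m.qty)=3
  3: ids {1, 4, 5, 9, 10, 13} → MIN(m.qty)=10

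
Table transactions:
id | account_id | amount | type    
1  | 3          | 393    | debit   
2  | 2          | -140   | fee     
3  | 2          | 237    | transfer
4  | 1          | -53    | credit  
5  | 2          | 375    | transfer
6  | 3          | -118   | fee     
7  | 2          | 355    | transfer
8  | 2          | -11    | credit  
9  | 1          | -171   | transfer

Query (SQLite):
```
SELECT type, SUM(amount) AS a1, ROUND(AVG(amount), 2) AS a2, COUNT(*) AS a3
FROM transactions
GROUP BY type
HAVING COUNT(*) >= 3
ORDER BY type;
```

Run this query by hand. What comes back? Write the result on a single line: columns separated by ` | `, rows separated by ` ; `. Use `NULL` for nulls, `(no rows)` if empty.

Group transactions by type.
Per group compute: SUM(amount), ROUND(AVG(amount), 2), COUNT(*).
HAVING: drop groups with fewer than 3 rows.
  credit: ids {4, 8} → SUM(amount)=-64, ROUND(AVG(amount), 2)=-32, COUNT(*)=2
  debit: ids {1} → SUM(amount)=393, ROUND(AVG(amount), 2)=393, COUNT(*)=1
  fee: ids {2, 6} → SUM(amount)=-258, ROUND(AVG(amount), 2)=-129, COUNT(*)=2
  transfer: ids {3, 5, 7, 9} → SUM(amount)=796, ROUND(AVG(amount), 2)=199, COUNT(*)=4

transfer | 796 | 199 | 4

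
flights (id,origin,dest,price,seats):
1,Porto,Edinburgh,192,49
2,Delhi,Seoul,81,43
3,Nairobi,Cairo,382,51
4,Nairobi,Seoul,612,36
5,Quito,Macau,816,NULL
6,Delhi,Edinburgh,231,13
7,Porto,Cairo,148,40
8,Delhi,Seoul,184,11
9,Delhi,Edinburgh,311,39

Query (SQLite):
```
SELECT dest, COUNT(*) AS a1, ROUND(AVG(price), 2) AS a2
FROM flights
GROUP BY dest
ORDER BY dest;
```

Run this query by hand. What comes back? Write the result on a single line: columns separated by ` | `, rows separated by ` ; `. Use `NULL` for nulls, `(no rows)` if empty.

Group flights by dest.
Per group compute: COUNT(*), ROUND(AVG(price), 2).
  Cairo: ids {3, 7} → COUNT(*)=2, ROUND(AVG(price), 2)=265
  Edinburgh: ids {1, 6, 9} → COUNT(*)=3, ROUND(AVG(price), 2)=244.67
  Macau: ids {5} → COUNT(*)=1, ROUND(AVG(price), 2)=816
  Seoul: ids {2, 4, 8} → COUNT(*)=3, ROUND(AVG(price), 2)=292.33

Cairo | 2 | 265 ; Edinburgh | 3 | 244.67 ; Macau | 1 | 816 ; Seoul | 3 | 292.33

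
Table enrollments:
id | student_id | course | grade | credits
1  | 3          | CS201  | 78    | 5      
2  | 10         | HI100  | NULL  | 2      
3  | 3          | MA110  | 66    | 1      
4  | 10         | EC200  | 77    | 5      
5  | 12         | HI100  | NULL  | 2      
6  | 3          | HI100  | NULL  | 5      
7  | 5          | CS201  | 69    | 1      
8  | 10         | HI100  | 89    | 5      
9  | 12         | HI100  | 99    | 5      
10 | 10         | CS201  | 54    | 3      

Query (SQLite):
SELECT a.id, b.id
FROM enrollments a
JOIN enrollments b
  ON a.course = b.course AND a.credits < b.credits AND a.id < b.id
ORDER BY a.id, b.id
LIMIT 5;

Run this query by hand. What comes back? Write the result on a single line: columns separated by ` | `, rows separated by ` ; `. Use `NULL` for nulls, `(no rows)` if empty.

Pairs (a,b) with same course, a.credits < b.credits, a.id < b.id.
course groups: CS201:{1,7,10} EC200:{4} HI100:{2,5,6,8,9} MA110:{3}
Ordered by (a.id, b.id); first 5.

2 | 6 ; 2 | 8 ; 2 | 9 ; 5 | 6 ; 5 | 8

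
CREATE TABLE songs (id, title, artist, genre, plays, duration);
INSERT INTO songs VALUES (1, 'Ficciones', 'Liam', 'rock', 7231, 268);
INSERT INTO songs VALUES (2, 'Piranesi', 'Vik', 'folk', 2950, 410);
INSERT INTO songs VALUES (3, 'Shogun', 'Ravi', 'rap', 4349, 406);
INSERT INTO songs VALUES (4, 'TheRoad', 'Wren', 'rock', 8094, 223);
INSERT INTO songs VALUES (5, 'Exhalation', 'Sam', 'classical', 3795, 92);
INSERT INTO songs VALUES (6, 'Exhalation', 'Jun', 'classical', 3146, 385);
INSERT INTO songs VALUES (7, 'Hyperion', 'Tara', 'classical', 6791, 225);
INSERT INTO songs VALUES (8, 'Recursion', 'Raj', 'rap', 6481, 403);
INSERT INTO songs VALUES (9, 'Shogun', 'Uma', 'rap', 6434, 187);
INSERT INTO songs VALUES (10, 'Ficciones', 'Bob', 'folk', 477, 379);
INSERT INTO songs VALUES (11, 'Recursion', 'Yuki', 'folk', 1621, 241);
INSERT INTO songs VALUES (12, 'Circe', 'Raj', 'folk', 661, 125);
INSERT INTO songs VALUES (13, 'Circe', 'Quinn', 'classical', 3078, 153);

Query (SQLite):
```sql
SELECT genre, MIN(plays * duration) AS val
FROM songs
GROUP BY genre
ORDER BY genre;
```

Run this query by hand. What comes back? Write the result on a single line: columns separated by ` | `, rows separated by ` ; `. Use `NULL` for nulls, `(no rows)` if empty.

For each row compute plays * duration.
Group by genre; take MIN of the expression per group.
  classical: ids {5, 6, 7, 13} → MIN(plays * duration)=349140
  folk: ids {2, 10, 11, 12} → MIN(plays * duration)=82625
  rap: ids {3, 8, 9} → MIN(plays * duration)=1203158
  rock: ids {1, 4} → MIN(plays * duration)=1804962

classical | 349140 ; folk | 82625 ; rap | 1203158 ; rock | 1804962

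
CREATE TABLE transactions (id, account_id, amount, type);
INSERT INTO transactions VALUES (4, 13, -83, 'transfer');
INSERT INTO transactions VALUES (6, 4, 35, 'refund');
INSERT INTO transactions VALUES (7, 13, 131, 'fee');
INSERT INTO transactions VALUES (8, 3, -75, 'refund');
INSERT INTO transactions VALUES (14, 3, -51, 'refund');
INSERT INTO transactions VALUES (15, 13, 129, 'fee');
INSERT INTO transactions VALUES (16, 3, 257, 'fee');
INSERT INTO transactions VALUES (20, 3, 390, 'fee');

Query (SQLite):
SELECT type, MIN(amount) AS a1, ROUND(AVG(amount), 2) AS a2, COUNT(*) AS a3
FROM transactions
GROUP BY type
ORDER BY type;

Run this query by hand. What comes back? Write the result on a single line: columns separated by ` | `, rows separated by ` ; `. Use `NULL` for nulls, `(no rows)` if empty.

Group transactions by type.
Per group compute: MIN(amount), ROUND(AVG(amount), 2), COUNT(*).
  fee: ids {7, 15, 16, 20} → MIN(amount)=129, ROUND(AVG(amount), 2)=226.75, COUNT(*)=4
  refund: ids {6, 8, 14} → MIN(amount)=-75, ROUND(AVG(amount), 2)=-30.33, COUNT(*)=3
  transfer: ids {4} → MIN(amount)=-83, ROUND(AVG(amount), 2)=-83, COUNT(*)=1

fee | 129 | 226.75 | 4 ; refund | -75 | -30.33 | 3 ; transfer | -83 | -83 | 1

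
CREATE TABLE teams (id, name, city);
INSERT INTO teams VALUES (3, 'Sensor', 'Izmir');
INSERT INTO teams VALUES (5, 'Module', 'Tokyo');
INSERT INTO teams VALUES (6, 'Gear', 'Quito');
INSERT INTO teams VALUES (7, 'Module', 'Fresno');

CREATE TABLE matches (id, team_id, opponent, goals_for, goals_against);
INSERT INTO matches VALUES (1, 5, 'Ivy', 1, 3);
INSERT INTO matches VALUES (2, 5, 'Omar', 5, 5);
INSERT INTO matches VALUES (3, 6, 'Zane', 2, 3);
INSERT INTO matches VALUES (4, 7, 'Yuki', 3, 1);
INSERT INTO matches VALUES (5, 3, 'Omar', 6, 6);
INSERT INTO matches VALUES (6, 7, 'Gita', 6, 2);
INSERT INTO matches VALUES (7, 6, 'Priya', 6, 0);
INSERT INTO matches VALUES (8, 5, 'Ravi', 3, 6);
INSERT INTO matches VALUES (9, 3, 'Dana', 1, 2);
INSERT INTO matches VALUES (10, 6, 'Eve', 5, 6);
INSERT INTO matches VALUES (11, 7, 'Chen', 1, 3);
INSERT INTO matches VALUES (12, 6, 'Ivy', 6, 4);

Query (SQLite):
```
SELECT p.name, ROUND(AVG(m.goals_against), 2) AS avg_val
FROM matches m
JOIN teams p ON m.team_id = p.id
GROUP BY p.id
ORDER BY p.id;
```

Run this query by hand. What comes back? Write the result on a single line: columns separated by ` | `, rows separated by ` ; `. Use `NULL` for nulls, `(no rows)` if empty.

Sensor | 4 ; Module | 4.67 ; Gear | 3.25 ; Module | 2

Join each matches row to its teams via team_id.
Group joined rows by teams.id; compute ROUND(AVG(m.goals_against), 2) per group.
  3: ids {5, 9} → ROUND(AVG(m.goals_against), 2)=4
  5: ids {1, 2, 8} → ROUND(AVG(m.goals_against), 2)=4.67
  6: ids {3, 7, 10, 12} → ROUND(AVG(m.goals_against), 2)=3.25
  7: ids {4, 6, 11} → ROUND(AVG(m.goals_against), 2)=2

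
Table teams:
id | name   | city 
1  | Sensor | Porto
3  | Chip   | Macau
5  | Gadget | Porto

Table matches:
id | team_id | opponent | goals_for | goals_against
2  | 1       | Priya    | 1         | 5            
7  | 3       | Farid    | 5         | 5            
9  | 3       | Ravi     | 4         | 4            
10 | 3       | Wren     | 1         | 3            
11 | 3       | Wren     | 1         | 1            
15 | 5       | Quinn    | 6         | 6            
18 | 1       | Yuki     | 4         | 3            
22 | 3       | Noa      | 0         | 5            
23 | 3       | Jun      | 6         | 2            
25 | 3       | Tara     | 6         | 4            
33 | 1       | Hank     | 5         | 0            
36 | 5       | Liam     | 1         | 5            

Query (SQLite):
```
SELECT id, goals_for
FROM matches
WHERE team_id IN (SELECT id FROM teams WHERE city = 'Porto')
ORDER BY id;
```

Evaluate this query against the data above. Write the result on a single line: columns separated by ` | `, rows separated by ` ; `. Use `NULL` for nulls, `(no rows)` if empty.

Inner query: teams.id where city = 'Porto'.
Outer: keep matches rows whose team_id is in that set.
Inner query → {1, 5}

2 | 1 ; 15 | 6 ; 18 | 4 ; 33 | 5 ; 36 | 1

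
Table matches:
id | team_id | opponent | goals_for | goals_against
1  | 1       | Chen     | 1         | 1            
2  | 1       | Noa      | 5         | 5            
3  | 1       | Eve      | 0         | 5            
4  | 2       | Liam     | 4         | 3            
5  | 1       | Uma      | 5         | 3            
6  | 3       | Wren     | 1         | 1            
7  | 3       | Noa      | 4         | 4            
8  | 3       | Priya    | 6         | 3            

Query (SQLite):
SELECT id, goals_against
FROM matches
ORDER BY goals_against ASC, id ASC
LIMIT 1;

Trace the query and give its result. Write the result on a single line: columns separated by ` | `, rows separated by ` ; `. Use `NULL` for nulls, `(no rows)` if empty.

Sort by goals_against asc, tiebreak id asc: (1, id=1), (1, id=6), (3, id=4), (3, id=5) …. Take first 1.

1 | 1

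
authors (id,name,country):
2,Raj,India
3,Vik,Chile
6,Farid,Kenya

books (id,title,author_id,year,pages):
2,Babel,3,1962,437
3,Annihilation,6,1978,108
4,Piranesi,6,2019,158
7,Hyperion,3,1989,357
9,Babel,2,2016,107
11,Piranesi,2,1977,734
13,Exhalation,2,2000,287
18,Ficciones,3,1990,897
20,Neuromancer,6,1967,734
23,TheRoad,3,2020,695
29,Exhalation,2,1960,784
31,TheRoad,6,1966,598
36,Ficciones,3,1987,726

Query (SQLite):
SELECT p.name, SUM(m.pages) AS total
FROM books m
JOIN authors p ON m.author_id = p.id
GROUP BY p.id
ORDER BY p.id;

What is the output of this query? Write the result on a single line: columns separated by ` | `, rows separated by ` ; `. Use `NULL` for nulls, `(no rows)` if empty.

Raj | 1912 ; Vik | 3112 ; Farid | 1598

Join each books row to its authors via author_id.
Group joined rows by authors.id; compute SUM(m.pages) per group.
  2: ids {9, 11, 13, 29} → SUM(m.pages)=1912
  3: ids {2, 7, 18, 23, 36} → SUM(m.pages)=3112
  6: ids {3, 4, 20, 31} → SUM(m.pages)=1598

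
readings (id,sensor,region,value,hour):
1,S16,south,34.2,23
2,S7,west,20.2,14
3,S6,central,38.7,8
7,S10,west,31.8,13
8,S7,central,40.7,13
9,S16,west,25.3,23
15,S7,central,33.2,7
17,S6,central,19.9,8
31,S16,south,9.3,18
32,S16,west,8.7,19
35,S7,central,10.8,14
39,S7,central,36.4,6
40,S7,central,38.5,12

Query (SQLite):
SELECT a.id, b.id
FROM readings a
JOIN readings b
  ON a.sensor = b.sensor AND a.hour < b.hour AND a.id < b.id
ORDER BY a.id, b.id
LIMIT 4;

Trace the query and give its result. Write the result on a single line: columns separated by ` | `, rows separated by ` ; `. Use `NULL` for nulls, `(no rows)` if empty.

8 | 35 ; 15 | 35 ; 15 | 40 ; 31 | 32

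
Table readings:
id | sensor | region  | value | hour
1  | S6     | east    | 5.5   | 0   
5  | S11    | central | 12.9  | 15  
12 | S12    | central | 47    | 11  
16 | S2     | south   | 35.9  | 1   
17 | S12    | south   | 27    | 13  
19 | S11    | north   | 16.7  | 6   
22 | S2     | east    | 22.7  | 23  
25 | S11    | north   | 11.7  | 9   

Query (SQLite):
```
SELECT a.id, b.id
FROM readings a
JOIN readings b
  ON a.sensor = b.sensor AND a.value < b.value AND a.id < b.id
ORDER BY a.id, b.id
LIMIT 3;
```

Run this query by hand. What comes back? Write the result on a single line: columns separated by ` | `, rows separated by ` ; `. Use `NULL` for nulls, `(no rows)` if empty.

5 | 19

Pairs (a,b) with same sensor, a.value < b.value, a.id < b.id.
sensor groups: S11:{5,19,25} S12:{12,17} S2:{16,22} S6:{1}
Ordered by (a.id, b.id); first 3.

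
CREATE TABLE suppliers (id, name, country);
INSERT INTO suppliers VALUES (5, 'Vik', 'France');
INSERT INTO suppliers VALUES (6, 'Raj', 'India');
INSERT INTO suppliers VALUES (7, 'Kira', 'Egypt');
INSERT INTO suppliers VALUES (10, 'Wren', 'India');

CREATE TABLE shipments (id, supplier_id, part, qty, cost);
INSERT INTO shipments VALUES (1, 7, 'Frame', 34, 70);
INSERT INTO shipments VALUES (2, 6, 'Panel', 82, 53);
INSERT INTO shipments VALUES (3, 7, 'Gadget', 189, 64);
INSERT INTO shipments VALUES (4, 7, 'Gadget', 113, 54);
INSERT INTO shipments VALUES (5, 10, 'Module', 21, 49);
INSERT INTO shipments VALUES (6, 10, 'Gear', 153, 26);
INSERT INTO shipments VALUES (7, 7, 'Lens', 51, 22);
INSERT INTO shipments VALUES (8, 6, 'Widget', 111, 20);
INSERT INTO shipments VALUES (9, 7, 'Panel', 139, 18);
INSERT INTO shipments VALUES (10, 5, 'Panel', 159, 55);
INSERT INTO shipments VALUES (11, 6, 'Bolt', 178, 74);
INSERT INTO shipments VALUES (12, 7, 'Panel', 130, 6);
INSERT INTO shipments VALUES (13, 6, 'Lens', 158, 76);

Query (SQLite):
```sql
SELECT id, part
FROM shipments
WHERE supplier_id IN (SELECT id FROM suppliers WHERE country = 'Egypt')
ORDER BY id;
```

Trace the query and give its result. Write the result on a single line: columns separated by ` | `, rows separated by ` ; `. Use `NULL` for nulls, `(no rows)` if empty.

Inner query: suppliers.id where country = 'Egypt'.
Outer: keep shipments rows whose supplier_id is in that set.
Inner query → {7}

1 | Frame ; 3 | Gadget ; 4 | Gadget ; 7 | Lens ; 9 | Panel ; 12 | Panel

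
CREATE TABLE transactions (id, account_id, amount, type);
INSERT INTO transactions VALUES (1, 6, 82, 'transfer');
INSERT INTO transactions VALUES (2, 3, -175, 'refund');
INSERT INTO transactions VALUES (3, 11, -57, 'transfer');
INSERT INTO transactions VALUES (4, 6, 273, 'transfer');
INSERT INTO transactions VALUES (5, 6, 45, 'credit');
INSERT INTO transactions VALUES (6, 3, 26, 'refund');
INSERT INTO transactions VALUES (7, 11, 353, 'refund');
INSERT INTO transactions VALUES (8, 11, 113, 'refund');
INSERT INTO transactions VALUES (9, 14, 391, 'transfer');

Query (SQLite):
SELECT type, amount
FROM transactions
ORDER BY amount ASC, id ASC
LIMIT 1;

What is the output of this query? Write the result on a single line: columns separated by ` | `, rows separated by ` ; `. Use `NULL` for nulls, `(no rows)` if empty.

Sort by amount asc, tiebreak id asc: (-175, id=2), (-57, id=3), (26, id=6), (45, id=5) …. Take first 1.

refund | -175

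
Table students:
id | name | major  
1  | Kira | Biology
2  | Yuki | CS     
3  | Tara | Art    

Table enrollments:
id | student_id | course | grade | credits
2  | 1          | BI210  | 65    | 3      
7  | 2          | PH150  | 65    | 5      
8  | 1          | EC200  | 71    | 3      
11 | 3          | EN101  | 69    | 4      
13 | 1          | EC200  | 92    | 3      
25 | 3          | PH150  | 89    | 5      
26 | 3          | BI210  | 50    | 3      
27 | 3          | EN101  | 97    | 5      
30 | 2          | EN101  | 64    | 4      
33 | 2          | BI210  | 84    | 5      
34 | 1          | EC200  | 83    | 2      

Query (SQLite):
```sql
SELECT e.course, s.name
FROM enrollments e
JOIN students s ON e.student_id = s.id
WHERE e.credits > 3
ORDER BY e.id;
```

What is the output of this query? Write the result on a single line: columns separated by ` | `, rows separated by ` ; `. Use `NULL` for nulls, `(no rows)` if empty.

Each enrollments row matches the students row where student_id = students.id.
Then keep rows with e.credits > 3.

PH150 | Yuki ; EN101 | Tara ; PH150 | Tara ; EN101 | Tara ; EN101 | Yuki ; BI210 | Yuki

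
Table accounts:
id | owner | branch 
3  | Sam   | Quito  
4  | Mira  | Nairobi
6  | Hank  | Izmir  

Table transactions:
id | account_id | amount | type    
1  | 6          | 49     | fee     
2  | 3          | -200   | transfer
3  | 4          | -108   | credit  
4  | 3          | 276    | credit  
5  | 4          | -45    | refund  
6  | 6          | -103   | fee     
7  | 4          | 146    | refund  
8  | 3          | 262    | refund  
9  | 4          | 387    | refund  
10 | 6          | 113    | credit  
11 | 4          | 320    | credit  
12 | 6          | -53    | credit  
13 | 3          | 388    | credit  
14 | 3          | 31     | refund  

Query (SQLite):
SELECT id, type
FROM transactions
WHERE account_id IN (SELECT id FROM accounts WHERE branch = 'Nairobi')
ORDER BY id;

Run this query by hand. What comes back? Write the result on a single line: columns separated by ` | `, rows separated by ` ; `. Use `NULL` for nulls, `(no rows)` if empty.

Inner query: accounts.id where branch = 'Nairobi'.
Outer: keep transactions rows whose account_id is in that set.
Inner query → {4}

3 | credit ; 5 | refund ; 7 | refund ; 9 | refund ; 11 | credit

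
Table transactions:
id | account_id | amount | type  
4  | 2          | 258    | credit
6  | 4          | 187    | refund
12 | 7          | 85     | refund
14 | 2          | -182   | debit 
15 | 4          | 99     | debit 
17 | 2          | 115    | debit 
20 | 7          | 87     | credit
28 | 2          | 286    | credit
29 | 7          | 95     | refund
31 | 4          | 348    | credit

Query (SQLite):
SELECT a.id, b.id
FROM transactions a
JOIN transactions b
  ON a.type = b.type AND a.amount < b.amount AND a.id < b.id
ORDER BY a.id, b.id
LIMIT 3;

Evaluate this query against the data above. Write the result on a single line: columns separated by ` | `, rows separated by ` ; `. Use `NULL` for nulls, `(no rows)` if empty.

Pairs (a,b) with same type, a.amount < b.amount, a.id < b.id.
type groups: credit:{4,20,28,31} debit:{14,15,17} refund:{6,12,29}
Ordered by (a.id, b.id); first 3.

4 | 28 ; 4 | 31 ; 12 | 29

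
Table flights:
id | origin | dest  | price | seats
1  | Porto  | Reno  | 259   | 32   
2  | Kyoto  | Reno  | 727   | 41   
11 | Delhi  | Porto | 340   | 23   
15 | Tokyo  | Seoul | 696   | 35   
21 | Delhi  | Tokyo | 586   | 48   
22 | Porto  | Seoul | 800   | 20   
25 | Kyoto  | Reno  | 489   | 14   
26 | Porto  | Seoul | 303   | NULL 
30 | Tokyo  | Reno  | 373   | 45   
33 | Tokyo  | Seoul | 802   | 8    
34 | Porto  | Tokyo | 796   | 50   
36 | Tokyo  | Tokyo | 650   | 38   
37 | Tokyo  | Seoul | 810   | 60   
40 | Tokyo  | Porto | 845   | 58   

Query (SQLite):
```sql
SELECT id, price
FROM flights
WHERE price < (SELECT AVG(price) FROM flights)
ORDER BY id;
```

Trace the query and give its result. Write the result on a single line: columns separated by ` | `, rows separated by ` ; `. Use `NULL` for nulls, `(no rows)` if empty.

1 | 259 ; 11 | 340 ; 21 | 586 ; 25 | 489 ; 26 | 303 ; 30 | 373

Scalar subquery: AVG(price) over all flights rows = 605.428571 (≈; comparison uses full precision).
Keep rows where price < that value.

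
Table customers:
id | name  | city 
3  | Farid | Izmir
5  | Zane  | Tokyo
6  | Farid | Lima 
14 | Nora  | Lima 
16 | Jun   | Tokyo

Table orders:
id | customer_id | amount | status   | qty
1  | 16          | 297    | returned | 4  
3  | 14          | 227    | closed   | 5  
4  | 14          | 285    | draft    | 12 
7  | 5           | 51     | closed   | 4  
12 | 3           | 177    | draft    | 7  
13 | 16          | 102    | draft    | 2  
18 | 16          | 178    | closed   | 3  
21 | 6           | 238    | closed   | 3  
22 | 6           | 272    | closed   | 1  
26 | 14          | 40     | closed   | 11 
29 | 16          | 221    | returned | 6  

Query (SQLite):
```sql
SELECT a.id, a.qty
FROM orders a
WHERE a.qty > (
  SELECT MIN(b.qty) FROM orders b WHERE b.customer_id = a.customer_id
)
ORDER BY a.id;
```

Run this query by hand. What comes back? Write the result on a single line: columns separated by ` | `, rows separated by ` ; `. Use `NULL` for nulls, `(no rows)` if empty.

For each orders row a, compute MIN(qty) over rows sharing a.customer_id.
Keep row a if a.qty > that per-group MIN.
  customer_id=3: MIN(qty) = 7
  customer_id=5: MIN(qty) = 4
  customer_id=6: MIN(qty) = 1
  customer_id=14: MIN(qty) = 5
  customer_id=16: MIN(qty) = 2

1 | 4 ; 4 | 12 ; 18 | 3 ; 21 | 3 ; 26 | 11 ; 29 | 6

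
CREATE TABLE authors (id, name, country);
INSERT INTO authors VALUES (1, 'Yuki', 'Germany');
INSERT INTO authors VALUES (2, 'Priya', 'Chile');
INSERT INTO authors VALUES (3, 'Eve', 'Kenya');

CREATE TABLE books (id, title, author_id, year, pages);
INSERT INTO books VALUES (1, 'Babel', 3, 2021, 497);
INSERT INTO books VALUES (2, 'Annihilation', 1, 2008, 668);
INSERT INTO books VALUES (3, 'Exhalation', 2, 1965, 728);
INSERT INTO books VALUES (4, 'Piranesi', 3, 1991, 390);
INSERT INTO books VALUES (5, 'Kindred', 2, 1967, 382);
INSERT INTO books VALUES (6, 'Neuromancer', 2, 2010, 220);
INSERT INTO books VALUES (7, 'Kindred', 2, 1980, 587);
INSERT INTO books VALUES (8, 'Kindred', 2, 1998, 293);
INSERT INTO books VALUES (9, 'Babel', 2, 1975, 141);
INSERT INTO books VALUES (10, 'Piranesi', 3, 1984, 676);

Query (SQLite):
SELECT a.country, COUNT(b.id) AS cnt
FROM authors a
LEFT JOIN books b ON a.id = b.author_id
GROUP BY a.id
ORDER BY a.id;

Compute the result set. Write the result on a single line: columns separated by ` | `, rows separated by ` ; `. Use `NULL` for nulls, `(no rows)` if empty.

Germany | 1 ; Chile | 6 ; Kenya | 3

LEFT JOIN keeps every authors row; unmatched ones get NULL for books columns.
Group by authors.id and compute COUNT(b.id). COUNT(col) of an all-NULL group is 0.
  1: ids {2} → COUNT(b.id)=1
  2: ids {3, 5, 6, 7, 8, 9} → COUNT(b.id)=6
  3: ids {1, 4, 10} → COUNT(b.id)=3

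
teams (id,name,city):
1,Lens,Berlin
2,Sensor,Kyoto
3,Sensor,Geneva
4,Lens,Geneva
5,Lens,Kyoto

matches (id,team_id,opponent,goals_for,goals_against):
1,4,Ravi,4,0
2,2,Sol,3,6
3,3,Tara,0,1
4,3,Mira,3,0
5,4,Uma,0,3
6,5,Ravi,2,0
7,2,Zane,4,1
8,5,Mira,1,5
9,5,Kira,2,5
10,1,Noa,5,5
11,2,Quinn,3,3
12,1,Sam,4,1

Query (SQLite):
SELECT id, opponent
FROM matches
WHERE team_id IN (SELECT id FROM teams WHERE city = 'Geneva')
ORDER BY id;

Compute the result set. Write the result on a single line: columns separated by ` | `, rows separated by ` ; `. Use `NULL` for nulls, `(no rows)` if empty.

1 | Ravi ; 3 | Tara ; 4 | Mira ; 5 | Uma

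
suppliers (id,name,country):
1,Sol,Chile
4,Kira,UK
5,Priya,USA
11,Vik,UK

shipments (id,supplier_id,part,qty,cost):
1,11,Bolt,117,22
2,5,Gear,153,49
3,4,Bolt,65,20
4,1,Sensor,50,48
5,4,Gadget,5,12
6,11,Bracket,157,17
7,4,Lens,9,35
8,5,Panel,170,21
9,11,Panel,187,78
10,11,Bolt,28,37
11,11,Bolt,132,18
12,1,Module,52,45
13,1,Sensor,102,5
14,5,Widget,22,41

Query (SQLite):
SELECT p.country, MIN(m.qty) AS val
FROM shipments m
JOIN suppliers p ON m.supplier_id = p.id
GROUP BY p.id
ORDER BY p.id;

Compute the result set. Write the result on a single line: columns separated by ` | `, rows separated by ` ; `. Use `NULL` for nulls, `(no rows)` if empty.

Chile | 50 ; UK | 5 ; USA | 22 ; UK | 28

Join each shipments row to its suppliers via supplier_id.
Group joined rows by suppliers.id; compute MIN(m.qty) per group.
  1: ids {4, 12, 13} → MIN(m.qty)=50
  4: ids {3, 5, 7} → MIN(m.qty)=5
  5: ids {2, 8, 14} → MIN(m.qty)=22
  11: ids {1, 6, 9, 10, 11} → MIN(m.qty)=28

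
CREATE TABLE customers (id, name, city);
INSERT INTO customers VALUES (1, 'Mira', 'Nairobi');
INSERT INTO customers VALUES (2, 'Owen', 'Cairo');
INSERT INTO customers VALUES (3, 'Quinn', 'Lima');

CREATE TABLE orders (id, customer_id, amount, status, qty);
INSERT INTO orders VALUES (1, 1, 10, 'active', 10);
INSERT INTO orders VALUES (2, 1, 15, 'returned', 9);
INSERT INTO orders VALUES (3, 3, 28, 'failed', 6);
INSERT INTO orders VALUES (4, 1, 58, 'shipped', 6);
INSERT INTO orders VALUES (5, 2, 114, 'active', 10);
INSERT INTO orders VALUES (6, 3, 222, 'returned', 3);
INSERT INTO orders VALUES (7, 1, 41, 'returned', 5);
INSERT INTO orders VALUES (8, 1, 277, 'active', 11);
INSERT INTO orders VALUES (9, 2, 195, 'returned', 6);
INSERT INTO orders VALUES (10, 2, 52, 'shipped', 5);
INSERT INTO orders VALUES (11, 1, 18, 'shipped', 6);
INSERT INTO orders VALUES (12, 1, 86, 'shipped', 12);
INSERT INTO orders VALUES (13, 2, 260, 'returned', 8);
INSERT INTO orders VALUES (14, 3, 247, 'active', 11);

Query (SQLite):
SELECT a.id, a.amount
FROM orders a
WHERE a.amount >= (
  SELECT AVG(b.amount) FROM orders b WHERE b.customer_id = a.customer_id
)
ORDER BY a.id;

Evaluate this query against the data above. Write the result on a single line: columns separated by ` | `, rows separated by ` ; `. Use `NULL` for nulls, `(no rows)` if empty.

6 | 222 ; 8 | 277 ; 9 | 195 ; 12 | 86 ; 13 | 260 ; 14 | 247

For each orders row a, compute AVG(amount) over rows sharing a.customer_id.
Keep row a if a.amount >= that per-group AVG.
  customer_id=1: AVG(amount) = 72.142857
  customer_id=2: AVG(amount) = 155.25
  customer_id=3: AVG(amount) = 165.666667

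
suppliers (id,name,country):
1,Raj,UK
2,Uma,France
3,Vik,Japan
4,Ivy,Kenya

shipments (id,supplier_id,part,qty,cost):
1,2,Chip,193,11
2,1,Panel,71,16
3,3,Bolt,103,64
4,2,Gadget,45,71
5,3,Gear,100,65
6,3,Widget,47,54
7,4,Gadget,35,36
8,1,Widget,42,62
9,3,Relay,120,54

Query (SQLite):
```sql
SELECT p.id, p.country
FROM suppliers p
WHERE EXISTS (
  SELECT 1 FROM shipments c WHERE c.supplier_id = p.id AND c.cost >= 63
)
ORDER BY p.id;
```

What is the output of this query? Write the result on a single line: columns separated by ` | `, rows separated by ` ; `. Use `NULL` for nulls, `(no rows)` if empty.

2 | France ; 3 | Japan

For each suppliers row, check whether any shipments with matching supplier_id has cost >= 63.
Keep rows where that is true.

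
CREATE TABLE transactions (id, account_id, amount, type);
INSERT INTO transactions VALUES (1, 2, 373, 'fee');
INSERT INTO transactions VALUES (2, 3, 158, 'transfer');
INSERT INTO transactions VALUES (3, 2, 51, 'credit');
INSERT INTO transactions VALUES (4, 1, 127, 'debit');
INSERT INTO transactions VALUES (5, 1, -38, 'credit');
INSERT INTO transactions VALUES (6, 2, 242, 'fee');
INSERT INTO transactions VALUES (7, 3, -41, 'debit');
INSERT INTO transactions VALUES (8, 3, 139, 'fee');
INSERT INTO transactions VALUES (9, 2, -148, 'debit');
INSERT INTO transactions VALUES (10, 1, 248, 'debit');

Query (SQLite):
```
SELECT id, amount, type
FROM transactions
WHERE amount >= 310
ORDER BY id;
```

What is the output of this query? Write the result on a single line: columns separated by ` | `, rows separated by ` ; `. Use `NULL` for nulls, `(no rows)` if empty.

amount >= 310: ids {1}

1 | 373 | fee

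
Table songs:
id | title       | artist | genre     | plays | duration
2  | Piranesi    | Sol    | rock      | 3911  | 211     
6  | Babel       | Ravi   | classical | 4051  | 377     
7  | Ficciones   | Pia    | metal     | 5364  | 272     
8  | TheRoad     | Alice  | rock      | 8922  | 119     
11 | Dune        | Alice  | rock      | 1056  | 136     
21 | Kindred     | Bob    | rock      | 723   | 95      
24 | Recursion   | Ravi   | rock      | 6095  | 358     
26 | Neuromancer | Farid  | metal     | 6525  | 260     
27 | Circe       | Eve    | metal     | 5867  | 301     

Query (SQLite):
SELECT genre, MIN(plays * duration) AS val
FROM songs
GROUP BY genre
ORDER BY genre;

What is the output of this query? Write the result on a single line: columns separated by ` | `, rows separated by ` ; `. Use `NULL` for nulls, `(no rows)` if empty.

For each row compute plays * duration.
Group by genre; take MIN of the expression per group.
  classical: ids {6} → MIN(plays * duration)=1527227
  metal: ids {7, 26, 27} → MIN(plays * duration)=1459008
  rock: ids {2, 8, 11, 21, 24} → MIN(plays * duration)=68685

classical | 1527227 ; metal | 1459008 ; rock | 68685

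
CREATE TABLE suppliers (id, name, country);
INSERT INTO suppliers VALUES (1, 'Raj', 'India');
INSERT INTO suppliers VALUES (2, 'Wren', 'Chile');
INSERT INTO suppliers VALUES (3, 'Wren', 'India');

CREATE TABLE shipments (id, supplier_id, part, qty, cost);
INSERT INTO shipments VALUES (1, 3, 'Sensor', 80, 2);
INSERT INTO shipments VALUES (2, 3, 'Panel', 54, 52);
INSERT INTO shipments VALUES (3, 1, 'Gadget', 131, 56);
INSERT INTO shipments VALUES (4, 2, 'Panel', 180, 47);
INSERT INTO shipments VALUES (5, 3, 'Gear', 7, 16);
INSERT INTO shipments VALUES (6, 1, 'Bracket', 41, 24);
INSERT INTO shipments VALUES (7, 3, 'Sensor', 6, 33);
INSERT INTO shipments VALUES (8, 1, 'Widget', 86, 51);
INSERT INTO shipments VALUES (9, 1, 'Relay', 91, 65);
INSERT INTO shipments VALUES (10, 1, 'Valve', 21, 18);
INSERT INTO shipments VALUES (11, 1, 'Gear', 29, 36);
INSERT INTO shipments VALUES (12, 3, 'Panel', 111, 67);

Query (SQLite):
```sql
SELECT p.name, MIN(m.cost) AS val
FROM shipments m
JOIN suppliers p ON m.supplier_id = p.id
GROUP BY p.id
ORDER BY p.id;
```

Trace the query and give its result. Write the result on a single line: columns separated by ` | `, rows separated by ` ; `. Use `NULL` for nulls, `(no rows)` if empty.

Join each shipments row to its suppliers via supplier_id.
Group joined rows by suppliers.id; compute MIN(m.cost) per group.
  1: ids {3, 6, 8, 9, 10, 11} → MIN(m.cost)=18
  2: ids {4} → MIN(m.cost)=47
  3: ids {1, 2, 5, 7, 12} → MIN(m.cost)=2

Raj | 18 ; Wren | 47 ; Wren | 2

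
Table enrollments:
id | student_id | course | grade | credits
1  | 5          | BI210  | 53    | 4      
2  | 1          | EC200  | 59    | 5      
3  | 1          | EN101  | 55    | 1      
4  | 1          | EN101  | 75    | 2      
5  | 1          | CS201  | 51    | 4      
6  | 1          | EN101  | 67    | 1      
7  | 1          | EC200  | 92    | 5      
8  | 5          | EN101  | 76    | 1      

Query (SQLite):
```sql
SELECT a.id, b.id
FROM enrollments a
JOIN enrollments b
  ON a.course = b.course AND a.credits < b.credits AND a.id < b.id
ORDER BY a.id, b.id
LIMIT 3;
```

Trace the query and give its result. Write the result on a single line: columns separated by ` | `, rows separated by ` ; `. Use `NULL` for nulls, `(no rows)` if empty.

3 | 4

Pairs (a,b) with same course, a.credits < b.credits, a.id < b.id.
course groups: BI210:{1} CS201:{5} EC200:{2,7} EN101:{3,4,6,8}
Ordered by (a.id, b.id); first 3.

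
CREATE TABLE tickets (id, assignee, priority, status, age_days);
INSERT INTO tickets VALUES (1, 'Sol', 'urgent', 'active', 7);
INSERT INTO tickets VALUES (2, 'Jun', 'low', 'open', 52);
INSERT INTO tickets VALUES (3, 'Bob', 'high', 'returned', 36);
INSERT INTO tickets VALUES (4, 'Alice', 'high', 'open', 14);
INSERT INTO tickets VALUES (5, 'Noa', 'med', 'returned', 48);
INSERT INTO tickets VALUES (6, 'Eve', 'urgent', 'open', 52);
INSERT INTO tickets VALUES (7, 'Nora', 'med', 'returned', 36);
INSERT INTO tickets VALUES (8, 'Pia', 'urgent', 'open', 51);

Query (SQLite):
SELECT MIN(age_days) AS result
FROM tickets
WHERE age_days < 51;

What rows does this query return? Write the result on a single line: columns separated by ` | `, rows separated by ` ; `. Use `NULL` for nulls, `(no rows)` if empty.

Rows where age_days < 51 → age_days values: [7, 36, 14, 48, 36].
MIN of non-NULL values = 7.

7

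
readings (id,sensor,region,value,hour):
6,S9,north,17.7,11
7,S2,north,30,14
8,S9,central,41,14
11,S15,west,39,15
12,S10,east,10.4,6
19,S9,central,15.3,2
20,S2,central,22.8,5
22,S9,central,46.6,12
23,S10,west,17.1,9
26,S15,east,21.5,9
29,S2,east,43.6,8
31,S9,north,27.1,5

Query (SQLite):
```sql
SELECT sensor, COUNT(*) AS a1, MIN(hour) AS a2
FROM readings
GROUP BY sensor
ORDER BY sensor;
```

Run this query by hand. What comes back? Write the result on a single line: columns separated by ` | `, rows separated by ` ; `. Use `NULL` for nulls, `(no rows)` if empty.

Group readings by sensor.
Per group compute: COUNT(*), MIN(hour).
  S10: ids {12, 23} → COUNT(*)=2, MIN(hour)=6
  S15: ids {11, 26} → COUNT(*)=2, MIN(hour)=9
  S2: ids {7, 20, 29} → COUNT(*)=3, MIN(hour)=5
  S9: ids {6, 8, 19, 22, 31} → COUNT(*)=5, MIN(hour)=2

S10 | 2 | 6 ; S15 | 2 | 9 ; S2 | 3 | 5 ; S9 | 5 | 2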